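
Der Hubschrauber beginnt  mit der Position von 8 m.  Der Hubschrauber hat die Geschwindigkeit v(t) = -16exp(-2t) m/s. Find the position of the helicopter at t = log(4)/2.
To solve this, we need to take 1 antiderivative of our velocity equation v(t) = -16·exp(-2·t). The antiderivative of velocity is position. Using x(0) = 8, we get x(t) = 8·exp(-2·t). Using x(t) = 8·exp(-2·t) and substituting t = log(4)/2, we find x = 2.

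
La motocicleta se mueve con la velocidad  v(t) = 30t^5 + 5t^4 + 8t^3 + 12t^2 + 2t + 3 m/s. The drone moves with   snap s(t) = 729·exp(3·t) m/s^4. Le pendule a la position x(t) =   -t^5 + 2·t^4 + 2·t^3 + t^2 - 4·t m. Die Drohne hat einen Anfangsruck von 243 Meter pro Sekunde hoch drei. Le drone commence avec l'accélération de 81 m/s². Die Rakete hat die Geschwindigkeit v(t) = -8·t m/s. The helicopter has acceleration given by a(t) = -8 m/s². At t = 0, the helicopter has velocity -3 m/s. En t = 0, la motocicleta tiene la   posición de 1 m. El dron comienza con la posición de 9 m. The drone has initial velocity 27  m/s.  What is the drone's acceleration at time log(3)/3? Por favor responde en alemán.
Um dies zu lösen, müssen wir 2 Stammfunktionen unserer Gleichung für den Snap s(t) = 729·exp(3·t) finden. Durch Integration von dem Snap und Verwendung der Anfangsbedingung j(0) = 243, erhalten wir j(t) = 243·exp(3·t). Durch Integration von dem Ruck und Verwendung der Anfangsbedingung a(0) = 81, erhalten wir a(t) = 81·exp(3·t). Wir haben die Beschleunigung a(t) = 81·exp(3·t). Durch Einsetzen von t = log(3)/3: a(log(3)/3) = 243.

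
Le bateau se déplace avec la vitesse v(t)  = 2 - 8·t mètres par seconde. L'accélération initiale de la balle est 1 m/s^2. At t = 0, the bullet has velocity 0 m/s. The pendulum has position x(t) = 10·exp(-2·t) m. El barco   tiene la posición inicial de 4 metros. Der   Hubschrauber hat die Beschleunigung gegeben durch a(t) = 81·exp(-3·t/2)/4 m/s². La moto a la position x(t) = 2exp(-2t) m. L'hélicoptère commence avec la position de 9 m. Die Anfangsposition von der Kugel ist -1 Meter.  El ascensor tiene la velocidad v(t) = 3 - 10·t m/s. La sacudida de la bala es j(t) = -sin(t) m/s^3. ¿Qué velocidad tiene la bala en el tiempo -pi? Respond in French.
En partant du jerk j(t) = -sin(t), nous prenons 2 primitives. En prenant ∫j(t)dt et en appliquant a(0) = 1, nous trouvons a(t) = cos(t). La primitive de l'accélération est la vitesse. En utilisant v(0) = 0, nous obtenons v(t) = sin(t). De l'équation de la vitesse v(t) = sin(t), nous substituons t = -pi pour obtenir v = 0.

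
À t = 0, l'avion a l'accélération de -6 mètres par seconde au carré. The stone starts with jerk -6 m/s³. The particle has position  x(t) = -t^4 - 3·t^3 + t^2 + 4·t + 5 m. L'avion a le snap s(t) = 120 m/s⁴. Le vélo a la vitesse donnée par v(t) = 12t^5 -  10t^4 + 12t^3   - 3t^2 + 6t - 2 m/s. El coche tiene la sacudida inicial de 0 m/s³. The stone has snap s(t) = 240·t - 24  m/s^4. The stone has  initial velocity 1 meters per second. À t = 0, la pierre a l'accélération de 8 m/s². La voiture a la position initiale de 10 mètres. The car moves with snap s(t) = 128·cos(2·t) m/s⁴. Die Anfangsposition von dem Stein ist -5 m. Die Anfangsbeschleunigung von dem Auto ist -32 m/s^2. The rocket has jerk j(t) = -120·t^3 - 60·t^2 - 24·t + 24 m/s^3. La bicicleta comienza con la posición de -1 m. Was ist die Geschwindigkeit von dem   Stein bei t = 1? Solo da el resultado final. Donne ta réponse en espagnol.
En t = 1, v = 12.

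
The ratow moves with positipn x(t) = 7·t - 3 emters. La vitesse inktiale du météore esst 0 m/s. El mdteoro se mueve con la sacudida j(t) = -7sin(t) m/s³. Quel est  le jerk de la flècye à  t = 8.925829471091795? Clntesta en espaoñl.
Debemos derivar nuestra ecuación de la posición x(t) = 7·t - 3 3 veces. Tomando d/dt de x(t), encontramos v(t) = 7. Derivando la velocidad, obtenemos la aceleración: a(t) = 0. Derivando la aceleración, obtenemos la sacudida: j(t) = 0. De la ecuación de la sacudida j(t) = 0, sustituimos t = 8.925829471091795 para obtener j = 0.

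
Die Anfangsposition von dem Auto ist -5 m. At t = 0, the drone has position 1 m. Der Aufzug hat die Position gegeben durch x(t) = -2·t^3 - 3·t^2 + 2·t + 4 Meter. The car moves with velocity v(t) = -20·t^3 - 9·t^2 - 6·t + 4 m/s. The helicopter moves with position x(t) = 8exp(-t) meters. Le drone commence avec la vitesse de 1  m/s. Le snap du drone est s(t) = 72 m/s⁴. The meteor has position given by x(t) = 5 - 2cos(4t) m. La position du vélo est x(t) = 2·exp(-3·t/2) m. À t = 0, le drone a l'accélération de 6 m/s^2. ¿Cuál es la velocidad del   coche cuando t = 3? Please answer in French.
Nous avons la vitesse v(t) = -20·t^3 - 9·t^2 - 6·t + 4. En substituant t = 3: v(3) = -635.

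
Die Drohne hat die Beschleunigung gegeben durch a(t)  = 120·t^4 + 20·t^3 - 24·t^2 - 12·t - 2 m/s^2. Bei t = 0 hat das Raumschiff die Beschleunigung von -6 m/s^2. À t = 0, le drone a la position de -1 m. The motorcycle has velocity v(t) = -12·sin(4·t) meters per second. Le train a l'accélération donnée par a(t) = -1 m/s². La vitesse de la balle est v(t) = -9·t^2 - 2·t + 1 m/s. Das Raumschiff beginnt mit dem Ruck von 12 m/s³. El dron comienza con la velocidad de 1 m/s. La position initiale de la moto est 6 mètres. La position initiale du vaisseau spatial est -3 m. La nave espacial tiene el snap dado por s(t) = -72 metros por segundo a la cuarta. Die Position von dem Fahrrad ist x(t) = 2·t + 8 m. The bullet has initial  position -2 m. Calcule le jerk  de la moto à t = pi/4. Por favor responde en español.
Debemos derivar nuestra ecuación de la velocidad v(t) = -12·sin(4·t) 2 veces. Tomando d/dt de v(t), encontramos a(t) = -48·cos(4·t). La derivada de la aceleración da la sacudida: j(t) = 192·sin(4·t). De la ecuación de la sacudida j(t) = 192·sin(4·t), sustituimos t = pi/4 para obtener j = 0.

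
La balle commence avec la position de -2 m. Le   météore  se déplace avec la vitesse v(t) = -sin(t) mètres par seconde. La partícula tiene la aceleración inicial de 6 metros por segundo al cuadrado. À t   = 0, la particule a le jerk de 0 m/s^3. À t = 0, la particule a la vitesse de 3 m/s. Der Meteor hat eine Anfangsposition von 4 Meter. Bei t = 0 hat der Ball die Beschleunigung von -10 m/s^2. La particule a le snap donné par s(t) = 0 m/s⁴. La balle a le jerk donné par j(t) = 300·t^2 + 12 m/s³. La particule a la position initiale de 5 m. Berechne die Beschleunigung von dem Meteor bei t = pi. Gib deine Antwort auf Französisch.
En partant de la vitesse v(t) = -sin(t), nous prenons 1 dérivée. En prenant d/dt de v(t), nous trouvons a(t) = -cos(t). De l'équation de l'accélération a(t) = -cos(t), nous substituons t = pi pour obtenir a = 1.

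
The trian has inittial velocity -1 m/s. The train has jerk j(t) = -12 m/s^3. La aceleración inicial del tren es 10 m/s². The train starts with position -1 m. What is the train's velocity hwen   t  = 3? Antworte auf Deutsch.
Wir müssen die Stammfunktion unserer Gleichung für den Ruck j(t) = -12 2-mal finden. Das Integral von dem Ruck, mit a(0) = 10, ergibt die Beschleunigung: a(t) = 10 - 12·t. Die Stammfunktion von der Beschleunigung, mit v(0) = -1, ergibt die Geschwindigkeit: v(t) = -6·t^2 + 10·t - 1. Wir haben die Geschwindigkeit v(t) = -6·t^2 + 10·t - 1. Durch Einsetzen von t = 3: v(3) = -25.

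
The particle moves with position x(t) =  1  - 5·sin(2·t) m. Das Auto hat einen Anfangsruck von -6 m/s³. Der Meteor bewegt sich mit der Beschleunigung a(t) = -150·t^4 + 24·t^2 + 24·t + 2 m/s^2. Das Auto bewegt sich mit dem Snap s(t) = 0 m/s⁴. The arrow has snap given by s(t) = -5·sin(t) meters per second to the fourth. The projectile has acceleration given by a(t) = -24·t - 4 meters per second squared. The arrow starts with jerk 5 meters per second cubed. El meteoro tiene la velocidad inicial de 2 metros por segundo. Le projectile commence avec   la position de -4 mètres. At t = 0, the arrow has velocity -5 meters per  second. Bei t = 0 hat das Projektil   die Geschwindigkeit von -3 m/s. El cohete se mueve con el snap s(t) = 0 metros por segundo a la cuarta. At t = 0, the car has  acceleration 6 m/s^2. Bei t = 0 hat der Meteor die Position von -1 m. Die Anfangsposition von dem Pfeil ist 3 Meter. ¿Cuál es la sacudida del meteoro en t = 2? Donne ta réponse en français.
Pour résoudre ceci, nous devons prendre 1 dérivée de notre équation de l'accélération a(t) = -150·t^4 + 24·t^2 + 24·t + 2. La dérivée de l'accélération donne le jerk: j(t) = -600·t^3 + 48·t + 24. En utilisant j(t) = -600·t^3 + 48·t + 24 et en substituant t = 2, nous trouvons j = -4680.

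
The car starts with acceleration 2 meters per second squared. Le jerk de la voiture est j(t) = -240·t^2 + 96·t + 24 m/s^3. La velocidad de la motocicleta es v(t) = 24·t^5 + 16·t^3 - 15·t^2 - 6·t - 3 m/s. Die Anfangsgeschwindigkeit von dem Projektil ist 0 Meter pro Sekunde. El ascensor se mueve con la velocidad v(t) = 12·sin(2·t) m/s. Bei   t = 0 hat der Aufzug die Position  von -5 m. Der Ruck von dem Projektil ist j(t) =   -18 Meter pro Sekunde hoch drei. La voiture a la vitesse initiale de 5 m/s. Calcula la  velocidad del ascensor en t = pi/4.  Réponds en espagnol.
De la ecuación de la velocidad v(t) = 12·sin(2·t), sustituimos t = pi/4 para obtener v = 12.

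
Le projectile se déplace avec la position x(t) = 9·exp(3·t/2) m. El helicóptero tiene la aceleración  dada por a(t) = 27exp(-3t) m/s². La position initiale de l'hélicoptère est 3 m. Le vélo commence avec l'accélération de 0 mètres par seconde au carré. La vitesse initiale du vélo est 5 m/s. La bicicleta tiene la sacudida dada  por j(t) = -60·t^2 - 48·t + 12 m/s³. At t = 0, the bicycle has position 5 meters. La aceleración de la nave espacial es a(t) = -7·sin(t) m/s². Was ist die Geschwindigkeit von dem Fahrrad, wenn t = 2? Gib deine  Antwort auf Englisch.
To solve this, we need to take 2 antiderivatives of our jerk equation j(t) = -60·t^2 - 48·t + 12. The antiderivative of jerk is acceleration. Using a(0) = 0, we get a(t) = 4·t·(-5·t^2 - 6·t + 3). Finding the integral of a(t) and using v(0) = 5: v(t) = -5·t^4 - 8·t^3 + 6·t^2 + 5. We have velocity v(t) = -5·t^4 - 8·t^3 + 6·t^2 + 5. Substituting t = 2: v(2) = -115.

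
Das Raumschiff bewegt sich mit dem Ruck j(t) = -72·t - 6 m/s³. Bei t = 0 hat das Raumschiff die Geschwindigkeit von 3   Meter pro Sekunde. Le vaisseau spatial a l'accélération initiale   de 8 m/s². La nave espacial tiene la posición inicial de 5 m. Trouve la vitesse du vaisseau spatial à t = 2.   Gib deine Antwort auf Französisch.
Nous devons intégrer notre équation du jerk j(t) = -72·t - 6 2 fois. La primitive du jerk, avec a(0) = 8, donne l'accélération: a(t) = -36·t^2 - 6·t + 8. En intégrant l'accélération et en utilisant la condition initiale v(0) = 3, nous obtenons v(t) = -12·t^3 - 3·t^2 + 8·t + 3. En utilisant v(t) = -12·t^3 - 3·t^2 + 8·t + 3 et en substituant t = 2, nous trouvons v = -89.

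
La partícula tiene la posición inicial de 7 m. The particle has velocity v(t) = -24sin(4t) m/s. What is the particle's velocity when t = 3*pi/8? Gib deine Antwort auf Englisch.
Using v(t) = -24·sin(4·t) and substituting t = 3*pi/8, we find v = 24.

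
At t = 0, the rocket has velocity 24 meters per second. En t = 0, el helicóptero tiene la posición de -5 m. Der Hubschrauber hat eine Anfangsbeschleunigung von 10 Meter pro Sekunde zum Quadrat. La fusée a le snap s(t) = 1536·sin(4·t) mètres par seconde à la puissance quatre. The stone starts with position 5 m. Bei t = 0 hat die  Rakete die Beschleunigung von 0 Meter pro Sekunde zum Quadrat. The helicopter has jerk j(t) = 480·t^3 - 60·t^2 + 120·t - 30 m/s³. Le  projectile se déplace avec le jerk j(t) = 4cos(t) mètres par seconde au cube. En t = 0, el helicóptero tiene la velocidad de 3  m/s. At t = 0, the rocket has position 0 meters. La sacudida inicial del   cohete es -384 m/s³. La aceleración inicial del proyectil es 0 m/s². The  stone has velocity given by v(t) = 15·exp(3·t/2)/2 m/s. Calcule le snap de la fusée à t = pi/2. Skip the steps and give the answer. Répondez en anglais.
At t = pi/2, s = 0.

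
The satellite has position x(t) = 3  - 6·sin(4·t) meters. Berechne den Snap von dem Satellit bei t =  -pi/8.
Ausgehend von der Position x(t) = 3 - 6·sin(4·t), nehmen wir 4 Ableitungen. Durch Ableiten von der Position erhalten wir die Geschwindigkeit: v(t) = -24·cos(4·t). Mit d/dt von v(t) finden wir a(t) = 96·sin(4·t). Die Ableitung von der Beschleunigung ergibt den Ruck: j(t) = 384·cos(4·t). Durch Ableiten von dem Ruck erhalten wir den Snap: s(t) = -1536·sin(4·t). Mit s(t) = -1536·sin(4·t) und Einsetzen von t = -pi/8, finden wir s = 1536.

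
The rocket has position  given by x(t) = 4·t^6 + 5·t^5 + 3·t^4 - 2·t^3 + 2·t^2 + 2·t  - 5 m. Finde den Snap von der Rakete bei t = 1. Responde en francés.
Pour résoudre ceci, nous devons prendre 4 dérivées de notre équation de la position x(t) = 4·t^6 + 5·t^5 + 3·t^4 - 2·t^3 + 2·t^2 + 2·t - 5. La dérivée de la position donne la vitesse: v(t) = 24·t^5 + 25·t^4 + 12·t^3 - 6·t^2 + 4·t + 2. La dérivée de la vitesse donne l'accélération: a(t) = 120·t^4 + 100·t^3 + 36·t^2 - 12·t + 4. En dérivant l'accélération, nous obtenons le jerk: j(t) = 480·t^3 + 300·t^2 + 72·t - 12. La dérivée du jerk donne le snap: s(t) = 1440·t^2 + 600·t + 72. Nous avons le snap s(t) = 1440·t^2 + 600·t + 72. En substituant t = 1: s(1) = 2112.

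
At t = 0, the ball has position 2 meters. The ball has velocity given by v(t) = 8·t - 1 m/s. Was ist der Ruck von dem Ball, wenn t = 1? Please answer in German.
Um dies zu lösen, müssen wir 2 Ableitungen unserer Gleichung für die Geschwindigkeit v(t) = 8·t - 1 nehmen. Die Ableitung von der Geschwindigkeit ergibt die Beschleunigung: a(t) = 8. Die Ableitung von der Beschleunigung ergibt den Ruck: j(t) = 0. Wir haben den Ruck j(t) = 0. Durch Einsetzen von t = 1: j(1) = 0.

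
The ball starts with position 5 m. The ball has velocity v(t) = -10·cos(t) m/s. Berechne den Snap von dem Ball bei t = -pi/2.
Wir müssen unsere Gleichung für die Geschwindigkeit v(t) = -10·cos(t) 3-mal ableiten. Die Ableitung von der Geschwindigkeit ergibt die Beschleunigung: a(t) = 10·sin(t). Mit d/dt von a(t) finden wir j(t) = 10·cos(t). Durch Ableiten von dem Ruck erhalten wir den Snap: s(t) = -10·sin(t). Wir haben den Snap s(t) = -10·sin(t). Durch Einsetzen von t = -pi/2: s(-pi/2) = 10.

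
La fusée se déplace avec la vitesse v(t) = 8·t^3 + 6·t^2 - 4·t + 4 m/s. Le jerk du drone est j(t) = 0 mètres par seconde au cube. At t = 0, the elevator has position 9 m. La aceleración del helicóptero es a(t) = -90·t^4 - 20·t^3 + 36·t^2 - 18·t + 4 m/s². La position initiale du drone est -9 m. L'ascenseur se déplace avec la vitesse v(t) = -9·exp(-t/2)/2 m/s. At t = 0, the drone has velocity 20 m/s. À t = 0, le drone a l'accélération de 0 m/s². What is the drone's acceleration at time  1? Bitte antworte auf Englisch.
Starting from jerk j(t) = 0, we take 1 antiderivative. Finding the integral of j(t) and using a(0) = 0: a(t) = 0. Using a(t) = 0 and substituting t = 1, we find a = 0.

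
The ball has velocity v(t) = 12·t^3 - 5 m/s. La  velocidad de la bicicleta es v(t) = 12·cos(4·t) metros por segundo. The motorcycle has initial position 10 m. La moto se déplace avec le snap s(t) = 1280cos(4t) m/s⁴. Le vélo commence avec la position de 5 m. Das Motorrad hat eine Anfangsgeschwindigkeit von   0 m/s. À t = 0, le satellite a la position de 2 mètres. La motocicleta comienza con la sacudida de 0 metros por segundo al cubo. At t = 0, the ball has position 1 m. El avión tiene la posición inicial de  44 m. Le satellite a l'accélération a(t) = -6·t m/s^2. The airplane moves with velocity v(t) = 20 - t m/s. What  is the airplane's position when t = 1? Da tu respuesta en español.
Necesitamos integrar nuestra ecuación de la velocidad v(t) = 20 - t 1 vez. Integrando la velocidad y usando la condición inicial x(0) = 44, obtenemos x(t) = -t^2/2 + 20·t + 44. Tenemos la posición x(t) = -t^2/2 + 20·t + 44. Sustituyendo t = 1: x(1) = 127/2.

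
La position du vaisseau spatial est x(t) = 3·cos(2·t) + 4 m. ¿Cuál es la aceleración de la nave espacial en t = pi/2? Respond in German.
Wir müssen unsere Gleichung für die Position x(t) = 3·cos(2·t) + 4 2-mal ableiten. Die Ableitung von der Position ergibt die Geschwindigkeit: v(t) = -6·sin(2·t). Die Ableitung von der Geschwindigkeit ergibt die Beschleunigung: a(t) = -12·cos(2·t). Aus der Gleichung für die Beschleunigung a(t) = -12·cos(2·t), setzen wir t = pi/2 ein und erhalten a = 12.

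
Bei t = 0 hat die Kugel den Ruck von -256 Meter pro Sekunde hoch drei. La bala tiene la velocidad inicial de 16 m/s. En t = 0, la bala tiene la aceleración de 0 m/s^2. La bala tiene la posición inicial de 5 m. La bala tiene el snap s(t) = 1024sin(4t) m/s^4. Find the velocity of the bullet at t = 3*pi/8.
To find the answer, we compute 3 antiderivatives of s(t) = 1024·sin(4·t). Taking ∫s(t)dt and applying j(0) = -256, we find j(t) = -256·cos(4·t). Taking ∫j(t)dt and applying a(0) = 0, we find a(t) = -64·sin(4·t). The integral of acceleration is velocity. Using v(0) = 16, we get v(t) = 16·cos(4·t). From the given velocity equation v(t) = 16·cos(4·t), we substitute t = 3*pi/8 to get v = 0.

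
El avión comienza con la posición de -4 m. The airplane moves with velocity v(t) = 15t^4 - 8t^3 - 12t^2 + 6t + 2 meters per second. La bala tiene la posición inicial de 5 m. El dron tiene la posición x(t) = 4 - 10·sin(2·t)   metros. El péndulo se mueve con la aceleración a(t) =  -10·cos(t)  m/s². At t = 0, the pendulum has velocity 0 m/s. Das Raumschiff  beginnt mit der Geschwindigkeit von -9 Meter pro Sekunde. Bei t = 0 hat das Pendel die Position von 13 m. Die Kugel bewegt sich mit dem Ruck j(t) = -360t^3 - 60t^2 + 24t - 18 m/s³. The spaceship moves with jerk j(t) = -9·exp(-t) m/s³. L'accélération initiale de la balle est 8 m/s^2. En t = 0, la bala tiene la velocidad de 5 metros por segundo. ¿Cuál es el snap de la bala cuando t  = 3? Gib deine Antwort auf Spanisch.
Partiendo de la sacudida j(t) = -360·t^3 - 60·t^2 + 24·t - 18, tomamos 1 derivada. Derivando la sacudida, obtenemos el snap: s(t) = -1080·t^2 - 120·t + 24. Tenemos el snap s(t) = -1080·t^2 - 120·t + 24. Sustituyendo t = 3: s(3) = -10056.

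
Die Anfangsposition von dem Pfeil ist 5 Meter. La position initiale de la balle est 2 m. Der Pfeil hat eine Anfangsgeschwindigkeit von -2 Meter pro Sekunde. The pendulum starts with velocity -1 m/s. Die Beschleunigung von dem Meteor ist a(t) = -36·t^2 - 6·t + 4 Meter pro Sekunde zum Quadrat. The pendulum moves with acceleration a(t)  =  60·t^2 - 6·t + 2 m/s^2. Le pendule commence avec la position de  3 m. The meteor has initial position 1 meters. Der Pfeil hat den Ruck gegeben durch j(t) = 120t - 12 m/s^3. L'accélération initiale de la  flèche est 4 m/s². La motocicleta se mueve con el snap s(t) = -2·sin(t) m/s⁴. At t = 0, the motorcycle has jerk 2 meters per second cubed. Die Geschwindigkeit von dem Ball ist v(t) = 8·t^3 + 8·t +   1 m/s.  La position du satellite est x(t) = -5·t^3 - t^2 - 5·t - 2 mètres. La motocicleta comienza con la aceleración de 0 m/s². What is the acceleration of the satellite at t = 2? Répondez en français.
Pour résoudre ceci, nous devons prendre 2 dérivées de notre équation de la position x(t) = -5·t^3 - t^2 - 5·t - 2. En prenant d/dt de x(t), nous trouvons v(t) = -15·t^2 - 2·t - 5. En dérivant la vitesse, nous obtenons l'accélération: a(t) = -30·t - 2. Nous avons l'accélération a(t) = -30·t - 2. En substituant t = 2: a(2) = -62.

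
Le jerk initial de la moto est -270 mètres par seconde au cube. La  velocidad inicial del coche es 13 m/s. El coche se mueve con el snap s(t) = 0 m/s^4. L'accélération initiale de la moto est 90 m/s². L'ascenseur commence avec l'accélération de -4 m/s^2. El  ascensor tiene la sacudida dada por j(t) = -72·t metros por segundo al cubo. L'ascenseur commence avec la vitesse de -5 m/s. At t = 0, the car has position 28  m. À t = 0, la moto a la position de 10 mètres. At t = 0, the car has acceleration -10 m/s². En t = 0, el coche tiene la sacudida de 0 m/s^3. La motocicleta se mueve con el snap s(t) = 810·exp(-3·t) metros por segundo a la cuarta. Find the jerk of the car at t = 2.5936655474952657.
We must find the antiderivative of our snap equation s(t) = 0 1 time. Integrating snap and using the initial condition j(0) = 0, we get j(t) = 0. We have jerk j(t) = 0. Substituting t = 2.5936655474952657: j(2.5936655474952657) = 0.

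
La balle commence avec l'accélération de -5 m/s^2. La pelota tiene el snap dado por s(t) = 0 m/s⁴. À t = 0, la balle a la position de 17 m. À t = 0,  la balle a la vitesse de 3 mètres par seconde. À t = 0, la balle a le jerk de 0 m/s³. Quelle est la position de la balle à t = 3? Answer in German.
Um dies zu lösen, müssen wir 4 Stammfunktionen unserer Gleichung für den Snap s(t) = 0 finden. Die Stammfunktion von dem Snap ist der Ruck. Mit j(0) = 0 erhalten wir j(t) = 0. Mit ∫j(t)dt und Anwendung von a(0) = -5, finden wir a(t) = -5. Mit ∫a(t)dt und Anwendung von v(0) = 3, finden wir v(t) = 3 - 5·t. Die Stammfunktion von der Geschwindigkeit ist die Position. Mit x(0) = 17 erhalten wir x(t) = -5·t^2/2 + 3·t + 17. Mit x(t) = -5·t^2/2 + 3·t + 17 und Einsetzen von t = 3, finden wir x = 7/2.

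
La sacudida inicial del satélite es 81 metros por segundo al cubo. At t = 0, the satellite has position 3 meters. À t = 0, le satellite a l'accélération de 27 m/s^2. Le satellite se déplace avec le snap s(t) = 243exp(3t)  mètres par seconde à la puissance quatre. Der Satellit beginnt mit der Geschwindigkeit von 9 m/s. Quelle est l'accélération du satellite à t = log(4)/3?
En partant du snap s(t) = 243·exp(3·t), nous prenons 2 intégrales. En intégrant le snap et en utilisant la condition initiale j(0) = 81, nous obtenons j(t) = 81·exp(3·t). L'intégrale du jerk est l'accélération. En utilisant a(0) = 27, nous obtenons a(t) = 27·exp(3·t). En utilisant a(t) = 27·exp(3·t) et en substituant t = log(4)/3, nous trouvons a = 108.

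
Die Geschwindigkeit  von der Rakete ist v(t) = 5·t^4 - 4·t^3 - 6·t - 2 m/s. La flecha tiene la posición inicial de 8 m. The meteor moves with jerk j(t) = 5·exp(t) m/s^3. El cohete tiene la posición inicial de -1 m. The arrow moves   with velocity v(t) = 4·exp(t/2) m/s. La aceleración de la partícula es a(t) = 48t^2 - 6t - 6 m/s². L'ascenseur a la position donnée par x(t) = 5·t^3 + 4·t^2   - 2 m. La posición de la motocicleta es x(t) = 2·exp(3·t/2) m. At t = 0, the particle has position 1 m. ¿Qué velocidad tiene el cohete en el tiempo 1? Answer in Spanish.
De la ecuación de la velocidad v(t) = 5·t^4 - 4·t^3 - 6·t - 2, sustituimos t = 1 para obtener v = -7.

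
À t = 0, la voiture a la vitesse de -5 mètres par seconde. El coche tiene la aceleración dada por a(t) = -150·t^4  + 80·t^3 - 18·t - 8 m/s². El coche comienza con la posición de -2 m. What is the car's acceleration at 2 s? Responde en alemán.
Aus der Gleichung für die Beschleunigung a(t) = -150·t^4 + 80·t^3 - 18·t - 8, setzen wir t = 2 ein und erhalten a = -1804.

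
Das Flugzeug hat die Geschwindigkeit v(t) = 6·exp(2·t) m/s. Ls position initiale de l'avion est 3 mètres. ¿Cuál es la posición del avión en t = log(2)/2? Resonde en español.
Necesitamos integrar nuestra ecuación de la velocidad v(t) = 6·exp(2·t) 1 vez. La antiderivada de la velocidad es la posición. Usando x(0) = 3, obtenemos x(t) = 3·exp(2·t). Usando x(t) = 3·exp(2·t) y sustituyendo t = log(2)/2, encontramos x = 6.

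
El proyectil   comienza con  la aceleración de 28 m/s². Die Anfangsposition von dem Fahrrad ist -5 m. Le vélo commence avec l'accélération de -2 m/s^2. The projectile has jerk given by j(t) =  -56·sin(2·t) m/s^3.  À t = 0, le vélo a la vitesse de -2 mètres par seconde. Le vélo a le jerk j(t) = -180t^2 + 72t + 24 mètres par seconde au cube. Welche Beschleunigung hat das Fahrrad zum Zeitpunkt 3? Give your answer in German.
Um dies zu lösen, müssen wir 1 Stammfunktion unserer Gleichung für den Ruck j(t) = -180·t^2 + 72·t + 24 finden. Mit ∫j(t)dt und Anwendung von a(0) = -2, finden wir a(t) = -60·t^3 + 36·t^2 + 24·t - 2. Wir haben die Beschleunigung a(t) = -60·t^3 + 36·t^2 + 24·t - 2. Durch Einsetzen von t = 3: a(3) = -1226.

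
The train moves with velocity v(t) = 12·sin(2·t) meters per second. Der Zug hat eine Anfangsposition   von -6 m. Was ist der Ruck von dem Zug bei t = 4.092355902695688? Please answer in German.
Um dies zu lösen, müssen wir 2 Ableitungen unserer Gleichung für die Geschwindigkeit v(t) = 12·sin(2·t) nehmen. Mit d/dt von v(t) finden wir a(t) = 24·cos(2·t). Durch Ableiten von der Beschleunigung erhalten wir den Ruck: j(t) = -48·sin(2·t). Mit j(t) = -48·sin(2·t) und Einsetzen von t = 4.092355902695688, finden wir j = -45.3986632512416.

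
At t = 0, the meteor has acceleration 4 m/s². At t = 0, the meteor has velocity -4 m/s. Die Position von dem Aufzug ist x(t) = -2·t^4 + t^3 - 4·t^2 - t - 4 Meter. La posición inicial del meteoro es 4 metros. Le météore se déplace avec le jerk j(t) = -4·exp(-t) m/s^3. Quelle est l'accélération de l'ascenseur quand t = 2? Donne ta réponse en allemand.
Wir müssen unsere Gleichung für die Position x(t) = -2·t^4 + t^3 - 4·t^2 - t - 4 2-mal ableiten. Mit d/dt von x(t) finden wir v(t) = -8·t^3 + 3·t^2 - 8·t - 1. Mit d/dt von v(t) finden wir a(t) = -24·t^2 + 6·t - 8. Aus der Gleichung für die Beschleunigung a(t) = -24·t^2 + 6·t - 8, setzen wir t = 2 ein und erhalten a = -92.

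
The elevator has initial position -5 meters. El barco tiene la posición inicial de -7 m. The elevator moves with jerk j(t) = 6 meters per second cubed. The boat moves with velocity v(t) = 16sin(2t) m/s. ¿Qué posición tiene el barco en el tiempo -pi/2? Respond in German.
Wir müssen das Integral unserer Gleichung für die Geschwindigkeit v(t) = 16·sin(2·t) 1-mal finden. Das Integral von der Geschwindigkeit, mit x(0) = -7, ergibt die Position: x(t) = 1 - 8·cos(2·t). Wir haben die Position x(t) = 1 - 8·cos(2·t). Durch Einsetzen von t = -pi/2: x(-pi/2) = 9.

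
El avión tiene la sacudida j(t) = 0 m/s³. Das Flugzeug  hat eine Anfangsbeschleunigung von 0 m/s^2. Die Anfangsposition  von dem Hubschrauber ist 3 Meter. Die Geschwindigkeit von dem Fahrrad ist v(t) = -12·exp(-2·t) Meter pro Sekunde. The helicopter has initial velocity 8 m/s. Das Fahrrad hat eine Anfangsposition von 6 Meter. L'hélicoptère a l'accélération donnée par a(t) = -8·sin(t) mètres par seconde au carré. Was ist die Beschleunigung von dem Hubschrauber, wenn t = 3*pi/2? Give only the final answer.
Bei t = 3*pi/2, a = 8.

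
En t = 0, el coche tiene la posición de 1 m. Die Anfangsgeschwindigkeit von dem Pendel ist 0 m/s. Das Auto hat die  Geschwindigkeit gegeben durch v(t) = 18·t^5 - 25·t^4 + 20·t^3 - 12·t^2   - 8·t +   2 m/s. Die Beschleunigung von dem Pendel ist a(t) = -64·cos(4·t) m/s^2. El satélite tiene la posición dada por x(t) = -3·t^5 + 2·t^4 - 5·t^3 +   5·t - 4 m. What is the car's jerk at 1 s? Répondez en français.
Nous devons dériver notre équation de la vitesse v(t) = 18·t^5 - 25·t^4 + 20·t^3 - 12·t^2 - 8·t + 2 2 fois. En prenant d/dt de v(t), nous trouvons a(t) = 90·t^4 - 100·t^3 + 60·t^2 - 24·t - 8. La dérivée de l'accélération donne le jerk: j(t) = 360·t^3 - 300·t^2 + 120·t - 24. De l'équation du jerk j(t) = 360·t^3 - 300·t^2 + 120·t - 24, nous substituons t = 1 pour obtenir j = 156.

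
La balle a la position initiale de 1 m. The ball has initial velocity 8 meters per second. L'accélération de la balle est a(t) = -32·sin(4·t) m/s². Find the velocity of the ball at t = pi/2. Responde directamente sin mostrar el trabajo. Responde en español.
v(pi/2) = 8.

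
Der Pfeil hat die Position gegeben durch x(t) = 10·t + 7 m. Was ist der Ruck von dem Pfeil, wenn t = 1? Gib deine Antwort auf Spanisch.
Para resolver esto, necesitamos tomar 3 derivadas de nuestra ecuación de la posición x(t) = 10·t + 7. Tomando d/dt de x(t), encontramos v(t) = 10. La derivada de la velocidad da la aceleración: a(t) = 0. Derivando la aceleración, obtenemos la sacudida: j(t) = 0. Usando j(t) = 0 y sustituyendo t = 1, encontramos j = 0.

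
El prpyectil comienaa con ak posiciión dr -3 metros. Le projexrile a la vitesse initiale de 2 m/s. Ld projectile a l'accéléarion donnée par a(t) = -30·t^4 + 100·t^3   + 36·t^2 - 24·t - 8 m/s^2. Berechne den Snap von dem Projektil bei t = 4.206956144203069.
Wir müssen unsere Gleichung für die Beschleunigung a(t) = -30·t^4 + 100·t^3 + 36·t^2 - 24·t - 8 2-mal ableiten. Mit d/dt von a(t) finden wir j(t) = -120·t^3 + 300·t^2 + 72·t - 24. Die Ableitung von dem Ruck ergibt den Snap: s(t) = -360·t^2 + 600·t + 72. Aus der Gleichung für den Snap s(t) = -360·t^2 + 600·t + 72, setzen wir t = 4.206956144203069 ein und erhalten s = -3775.27911320742.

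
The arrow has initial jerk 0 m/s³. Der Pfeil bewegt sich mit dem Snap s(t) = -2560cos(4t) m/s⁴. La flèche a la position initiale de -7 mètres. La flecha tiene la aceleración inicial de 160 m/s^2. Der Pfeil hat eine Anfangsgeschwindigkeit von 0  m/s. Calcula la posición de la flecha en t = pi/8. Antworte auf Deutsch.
Um dies zu lösen, müssen wir 4 Stammfunktionen unserer Gleichung für den Snap s(t) = -2560·cos(4·t) finden. Das Integral von dem Snap, mit j(0) = 0, ergibt den Ruck: j(t) = -640·sin(4·t). Das Integral von dem Ruck ist die Beschleunigung. Mit a(0) = 160 erhalten wir a(t) = 160·cos(4·t). Das Integral von der Beschleunigung, mit v(0) = 0, ergibt die Geschwindigkeit: v(t) = 40·sin(4·t). Mit ∫v(t)dt und Anwendung von x(0) = -7, finden wir x(t) = 3 - 10·cos(4·t). Mit x(t) = 3 - 10·cos(4·t) und Einsetzen von t = pi/8, finden wir x = 3.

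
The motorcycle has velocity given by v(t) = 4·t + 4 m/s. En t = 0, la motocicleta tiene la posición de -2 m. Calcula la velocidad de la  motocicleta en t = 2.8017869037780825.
Usando v(t) = 4·t + 4 y sustituyendo t = 2.8017869037780825, encontramos v = 15.2071476151123.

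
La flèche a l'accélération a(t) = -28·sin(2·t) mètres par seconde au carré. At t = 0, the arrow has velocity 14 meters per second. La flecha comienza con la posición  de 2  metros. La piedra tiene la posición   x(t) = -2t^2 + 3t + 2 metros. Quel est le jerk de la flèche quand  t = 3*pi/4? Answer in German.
Um dies zu lösen, müssen wir 1 Ableitung unserer Gleichung für die Beschleunigung a(t) = -28·sin(2·t) nehmen. Mit d/dt von a(t) finden wir j(t) = -56·cos(2·t). Aus der Gleichung für den Ruck j(t) = -56·cos(2·t), setzen wir t = 3*pi/4 ein und erhalten j = 0.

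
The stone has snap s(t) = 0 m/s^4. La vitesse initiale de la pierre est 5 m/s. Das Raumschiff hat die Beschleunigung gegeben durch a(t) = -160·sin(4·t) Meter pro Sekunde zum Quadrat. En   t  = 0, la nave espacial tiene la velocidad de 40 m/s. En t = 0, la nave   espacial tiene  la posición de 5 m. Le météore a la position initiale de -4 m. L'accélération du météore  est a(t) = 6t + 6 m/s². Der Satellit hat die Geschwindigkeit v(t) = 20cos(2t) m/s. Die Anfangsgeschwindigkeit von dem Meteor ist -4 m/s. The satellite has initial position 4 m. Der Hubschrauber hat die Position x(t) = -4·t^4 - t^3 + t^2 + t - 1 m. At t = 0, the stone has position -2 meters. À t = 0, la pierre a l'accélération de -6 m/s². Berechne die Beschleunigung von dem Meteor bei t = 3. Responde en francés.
De l'équation de l'accélération a(t) = 6·t + 6, nous substituons t = 3 pour obtenir a = 24.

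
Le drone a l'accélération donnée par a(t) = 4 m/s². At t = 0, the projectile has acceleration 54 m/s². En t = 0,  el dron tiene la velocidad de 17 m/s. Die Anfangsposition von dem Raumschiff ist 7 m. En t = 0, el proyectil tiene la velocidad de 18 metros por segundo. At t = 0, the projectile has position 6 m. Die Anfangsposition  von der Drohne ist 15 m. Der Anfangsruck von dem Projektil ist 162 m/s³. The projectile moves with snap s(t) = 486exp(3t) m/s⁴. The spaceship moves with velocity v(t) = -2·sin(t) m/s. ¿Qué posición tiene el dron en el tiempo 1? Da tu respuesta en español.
Partiendo de la aceleración a(t) = 4, tomamos 2 antiderivadas. La antiderivada de la aceleración es la velocidad. Usando v(0) = 17, obtenemos v(t) = 4·t + 17. Integrando la velocidad y usando la condición inicial x(0) = 15, obtenemos x(t) = 2·t^2 + 17·t + 15. De la ecuación de la posición x(t) = 2·t^2 + 17·t + 15, sustituimos t = 1 para obtener x = 34.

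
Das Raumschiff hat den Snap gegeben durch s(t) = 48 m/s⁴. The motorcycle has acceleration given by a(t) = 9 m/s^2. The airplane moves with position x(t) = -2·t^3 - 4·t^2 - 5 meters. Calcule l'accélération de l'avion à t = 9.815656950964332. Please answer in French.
Nous devons dériver notre équation de la position x(t) = -2·t^3 - 4·t^2 - 5 2 fois. La dérivée de la position donne la vitesse: v(t) = -6·t^2 - 8·t. En dérivant la vitesse, nous obtenons l'accélération: a(t) = -12·t - 8. De l'équation de l'accélération a(t) = -12·t - 8, nous substituons t = 9.815656950964332 pour obtenir a = -125.787883411572.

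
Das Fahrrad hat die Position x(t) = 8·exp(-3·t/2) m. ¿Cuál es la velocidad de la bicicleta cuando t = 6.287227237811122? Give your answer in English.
To solve this, we need to take 1 derivative of our position equation x(t) = 8·exp(-3·t/2). Differentiating position, we get velocity: v(t) = -12·exp(-3·t/2). From the given velocity equation v(t) = -12·exp(-3·t/2), we substitute t = 6.287227237811122 to get v = -0.000962540700051384.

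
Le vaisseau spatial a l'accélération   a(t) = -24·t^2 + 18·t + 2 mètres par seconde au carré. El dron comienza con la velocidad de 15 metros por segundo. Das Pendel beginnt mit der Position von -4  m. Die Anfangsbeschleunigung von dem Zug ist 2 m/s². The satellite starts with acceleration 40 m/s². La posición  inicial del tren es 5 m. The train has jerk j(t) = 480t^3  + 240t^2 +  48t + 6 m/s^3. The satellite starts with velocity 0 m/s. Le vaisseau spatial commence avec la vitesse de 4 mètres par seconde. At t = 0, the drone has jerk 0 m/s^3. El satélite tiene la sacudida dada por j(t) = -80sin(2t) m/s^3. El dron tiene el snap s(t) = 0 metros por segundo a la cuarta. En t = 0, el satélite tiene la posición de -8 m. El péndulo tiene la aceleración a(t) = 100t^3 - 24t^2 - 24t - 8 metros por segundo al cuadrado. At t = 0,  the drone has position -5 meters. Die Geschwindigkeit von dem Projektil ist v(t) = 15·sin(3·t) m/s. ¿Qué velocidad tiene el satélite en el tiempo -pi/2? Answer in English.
To solve this, we need to take 2 antiderivatives of our jerk equation j(t) = -80·sin(2·t). Taking ∫j(t)dt and applying a(0) = 40, we find a(t) = 40·cos(2·t). The antiderivative of acceleration is velocity. Using v(0) = 0, we get v(t) = 20·sin(2·t). Using v(t) = 20·sin(2·t) and substituting t = -pi/2, we find v = 0.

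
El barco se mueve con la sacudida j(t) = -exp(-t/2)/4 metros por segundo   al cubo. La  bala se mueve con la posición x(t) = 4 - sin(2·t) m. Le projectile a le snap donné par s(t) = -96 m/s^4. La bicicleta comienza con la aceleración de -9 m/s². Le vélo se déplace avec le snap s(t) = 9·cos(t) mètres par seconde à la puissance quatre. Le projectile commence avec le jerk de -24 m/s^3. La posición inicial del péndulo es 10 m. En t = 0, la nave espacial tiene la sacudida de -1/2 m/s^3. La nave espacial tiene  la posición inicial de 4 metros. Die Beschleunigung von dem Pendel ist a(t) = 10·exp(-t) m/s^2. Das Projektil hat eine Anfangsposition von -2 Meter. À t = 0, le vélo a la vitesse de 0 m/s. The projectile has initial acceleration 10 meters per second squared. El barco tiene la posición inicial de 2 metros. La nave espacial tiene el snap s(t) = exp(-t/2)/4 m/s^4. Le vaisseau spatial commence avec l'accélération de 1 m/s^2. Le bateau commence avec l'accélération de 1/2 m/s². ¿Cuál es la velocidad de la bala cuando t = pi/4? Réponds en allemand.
Ausgehend von der Position x(t) = 4 - sin(2·t), nehmen wir 1 Ableitung. Die Ableitung von der Position ergibt die Geschwindigkeit: v(t) = -2·cos(2·t). Aus der Gleichung für die Geschwindigkeit v(t) = -2·cos(2·t), setzen wir t = pi/4 ein und erhalten v = 0.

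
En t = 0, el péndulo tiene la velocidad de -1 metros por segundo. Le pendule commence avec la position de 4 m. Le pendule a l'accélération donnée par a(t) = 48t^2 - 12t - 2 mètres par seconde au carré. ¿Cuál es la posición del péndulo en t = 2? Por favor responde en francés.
En partant de l'accélération a(t) = 48·t^2 - 12·t - 2, nous prenons 2 primitives. L'intégrale de l'accélération, avec v(0) = -1, donne la vitesse: v(t) = 16·t^3 - 6·t^2 - 2·t - 1. La primitive de la vitesse, avec x(0) = 4, donne la position: x(t) = 4·t^4 - 2·t^3 - t^2 - t + 4. En utilisant x(t) = 4·t^4 - 2·t^3 - t^2 - t + 4 et en substituant t = 2, nous trouvons x = 46.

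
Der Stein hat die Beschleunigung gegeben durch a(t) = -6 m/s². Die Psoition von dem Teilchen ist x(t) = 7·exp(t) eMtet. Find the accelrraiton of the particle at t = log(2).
We must differentiate our position equation x(t) = 7·exp(t) 2 times. The derivative of position gives velocity: v(t) = 7·exp(t). The derivative of velocity gives acceleration: a(t) = 7·exp(t). Using a(t) = 7·exp(t) and substituting t = log(2), we find a = 14.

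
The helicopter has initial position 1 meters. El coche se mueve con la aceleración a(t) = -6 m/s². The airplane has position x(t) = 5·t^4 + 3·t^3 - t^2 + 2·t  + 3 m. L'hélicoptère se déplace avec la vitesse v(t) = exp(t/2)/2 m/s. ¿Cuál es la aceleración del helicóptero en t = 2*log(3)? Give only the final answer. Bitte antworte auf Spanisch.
La respuesta es 3/4.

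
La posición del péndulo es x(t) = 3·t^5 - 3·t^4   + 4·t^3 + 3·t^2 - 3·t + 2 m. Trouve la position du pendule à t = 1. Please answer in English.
We have position x(t) = 3·t^5 - 3·t^4 + 4·t^3 + 3·t^2 - 3·t + 2. Substituting t = 1: x(1) = 6.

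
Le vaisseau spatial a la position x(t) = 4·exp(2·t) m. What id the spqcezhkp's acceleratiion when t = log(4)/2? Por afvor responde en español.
Para resolver esto, necesitamos tomar 2 derivadas de nuestra ecuación de la posición x(t) = 4·exp(2·t). Derivando la posición, obtenemos la velocidad: v(t) = 8·exp(2·t). La derivada de la velocidad da la aceleración: a(t) = 16·exp(2·t). Tenemos la aceleración a(t) = 16·exp(2·t). Sustituyendo t = log(4)/2: a(log(4)/2) = 64.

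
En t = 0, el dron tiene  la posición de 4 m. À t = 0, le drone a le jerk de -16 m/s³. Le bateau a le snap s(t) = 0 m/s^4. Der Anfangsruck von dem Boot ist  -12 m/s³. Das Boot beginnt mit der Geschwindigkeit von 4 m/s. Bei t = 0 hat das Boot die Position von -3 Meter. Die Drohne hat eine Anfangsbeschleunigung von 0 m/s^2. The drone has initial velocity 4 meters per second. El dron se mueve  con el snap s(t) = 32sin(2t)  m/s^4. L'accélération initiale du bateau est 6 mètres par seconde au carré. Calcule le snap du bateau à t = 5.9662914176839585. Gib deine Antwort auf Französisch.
Nous avons le snap s(t) = 0. En substituant t = 5.9662914176839585: s(5.9662914176839585) = 0.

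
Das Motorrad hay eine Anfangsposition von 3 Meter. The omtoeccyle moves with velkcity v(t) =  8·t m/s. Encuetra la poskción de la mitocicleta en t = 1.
Partiendo de la velocidad v(t) = 8·t, tomamos 1 antiderivada. La antiderivada de la velocidad es la posición. Usando x(0) = 3, obtenemos x(t) = 4·t^2 + 3. Tenemos la posición x(t) = 4·t^2 + 3. Sustituyendo t = 1: x(1) = 7.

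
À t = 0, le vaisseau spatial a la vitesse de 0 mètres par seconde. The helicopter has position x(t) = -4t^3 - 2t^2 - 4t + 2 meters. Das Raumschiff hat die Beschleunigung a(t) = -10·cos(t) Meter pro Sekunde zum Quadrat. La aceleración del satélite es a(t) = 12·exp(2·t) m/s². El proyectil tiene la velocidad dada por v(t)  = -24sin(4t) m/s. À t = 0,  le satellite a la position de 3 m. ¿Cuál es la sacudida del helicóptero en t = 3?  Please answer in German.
Ausgehend von der Position x(t) = -4·t^3 - 2·t^2 - 4·t + 2, nehmen wir 3 Ableitungen. Durch Ableiten von der Position erhalten wir die Geschwindigkeit: v(t) = -12·t^2 - 4·t - 4. Die Ableitung von der Geschwindigkeit ergibt die Beschleunigung: a(t) = -24·t - 4. Die Ableitung von der Beschleunigung ergibt den Ruck: j(t) = -24. Wir haben den Ruck j(t) = -24. Durch Einsetzen von t = 3: j(3) = -24.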